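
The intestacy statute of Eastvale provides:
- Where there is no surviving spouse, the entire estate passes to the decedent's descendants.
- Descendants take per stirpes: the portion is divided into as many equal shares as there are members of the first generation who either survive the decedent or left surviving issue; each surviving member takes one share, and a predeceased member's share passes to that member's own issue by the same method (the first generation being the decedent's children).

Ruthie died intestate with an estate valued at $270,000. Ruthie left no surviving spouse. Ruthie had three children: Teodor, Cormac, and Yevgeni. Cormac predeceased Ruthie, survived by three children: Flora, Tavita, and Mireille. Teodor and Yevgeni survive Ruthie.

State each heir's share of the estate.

Teodor: $90,000; Flora: $30,000; Tavita: $30,000; Mireille: $30,000; Yevgeni: $90,000

The entire $270,000 passes to the descendants.
That amount ($270,000) is divided into 3 shares of $90,000: Teodor and Yevgeni each take $90,000; Cormac's $90,000 share passes to Cormac's issue.
Cormac's share ($90,000) is divided into 3 shares of $30,000: Flora, Tavita, and Mireille each take $30,000.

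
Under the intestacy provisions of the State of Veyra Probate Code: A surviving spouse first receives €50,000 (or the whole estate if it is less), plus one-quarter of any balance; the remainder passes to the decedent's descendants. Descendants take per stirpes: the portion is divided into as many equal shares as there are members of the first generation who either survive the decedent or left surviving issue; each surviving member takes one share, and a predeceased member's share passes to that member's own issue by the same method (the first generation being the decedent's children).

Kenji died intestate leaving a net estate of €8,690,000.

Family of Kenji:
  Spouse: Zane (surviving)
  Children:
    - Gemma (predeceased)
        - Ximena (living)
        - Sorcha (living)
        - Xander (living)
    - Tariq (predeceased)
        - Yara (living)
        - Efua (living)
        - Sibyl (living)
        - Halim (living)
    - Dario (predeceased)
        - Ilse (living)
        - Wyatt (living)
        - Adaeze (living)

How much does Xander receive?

Zane first takes €50,000, leaving a balance of €8,640,000. Zane then takes one-quarter of the balance (€2,160,000), for a total of €2,210,000. The remaining €6,480,000 passes to the descendants.
The descendants' portion (€6,480,000) is divided into 3 shares of €2,160,000: Gemma's €2,160,000 share passes to Gemma's issue; Tariq's €2,160,000 share passes to Tariq's issue; Dario's €2,160,000 share passes to Dario's issue.
Gemma's share (€2,160,000) is divided into 3 shares of €720,000: Ximena, Sorcha, and Xander each take €720,000.
Tariq's share (€2,160,000) is divided into 4 shares of €540,000: Yara, Efua, Sibyl, and Halim each take €540,000.
Dario's share (€2,160,000) is divided into 3 shares of €720,000: Ilse, Wyatt, and Adaeze each take €720,000.

Xander receives €720,000.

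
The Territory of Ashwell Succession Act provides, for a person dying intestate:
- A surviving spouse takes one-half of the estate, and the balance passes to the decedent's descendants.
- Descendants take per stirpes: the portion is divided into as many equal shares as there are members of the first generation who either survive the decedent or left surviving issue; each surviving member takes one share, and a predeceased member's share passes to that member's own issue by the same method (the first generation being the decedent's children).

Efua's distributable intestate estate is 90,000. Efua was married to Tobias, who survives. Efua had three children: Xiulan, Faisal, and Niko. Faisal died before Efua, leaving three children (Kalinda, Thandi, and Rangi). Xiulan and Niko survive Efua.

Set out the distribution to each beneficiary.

Tobias: 45,000; Xiulan: 15,000; Kalinda: 5,000; Thandi: 5,000; Rangi: 5,000; Niko: 15,000

Tobias takes one-half of 90,000 = 45,000. The remaining 45,000 passes to the descendants.
The descendants' portion (45,000) is divided into 3 shares of 15,000: Xiulan and Niko each take 15,000; Faisal's 15,000 share passes to Faisal's issue.
Faisal's share (15,000) is divided into 3 shares of 5,000: Kalinda, Thandi, and Rangi each take 5,000.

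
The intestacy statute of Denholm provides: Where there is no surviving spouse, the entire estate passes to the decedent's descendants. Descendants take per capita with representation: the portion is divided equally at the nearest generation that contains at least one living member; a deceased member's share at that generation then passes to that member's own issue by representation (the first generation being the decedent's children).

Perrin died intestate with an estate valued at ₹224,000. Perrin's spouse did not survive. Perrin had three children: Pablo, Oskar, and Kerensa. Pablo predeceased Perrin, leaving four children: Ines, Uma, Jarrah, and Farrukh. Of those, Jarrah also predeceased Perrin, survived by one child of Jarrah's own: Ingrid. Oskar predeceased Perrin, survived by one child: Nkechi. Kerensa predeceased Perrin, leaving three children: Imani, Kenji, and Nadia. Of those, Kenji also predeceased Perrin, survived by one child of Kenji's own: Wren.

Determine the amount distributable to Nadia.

Nadia receives ₹28,000.

The entire ₹224,000 passes to the descendants.
No child survives, so the initial division is made at the grandchildren's generation.
That amount (₹224,000) is divided into 8 shares of ₹28,000: Ines, Uma, Farrukh, Nkechi, Imani, and Nadia each take ₹28,000; Jarrah's ₹28,000 share passes to Jarrah's issue; Kenji's ₹28,000 share passes to Kenji's issue.
Jarrah's share (₹28,000) passes entirely to Ingrid.
Kenji's share (₹28,000) passes entirely to Wren.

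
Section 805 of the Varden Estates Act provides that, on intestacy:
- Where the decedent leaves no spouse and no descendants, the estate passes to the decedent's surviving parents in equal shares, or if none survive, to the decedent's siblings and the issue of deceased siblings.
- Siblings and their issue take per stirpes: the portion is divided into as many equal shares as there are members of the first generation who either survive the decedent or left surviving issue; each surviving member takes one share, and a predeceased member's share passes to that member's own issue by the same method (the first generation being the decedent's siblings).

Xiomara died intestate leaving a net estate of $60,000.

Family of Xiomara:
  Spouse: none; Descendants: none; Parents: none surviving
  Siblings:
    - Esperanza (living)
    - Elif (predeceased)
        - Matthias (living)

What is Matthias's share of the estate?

The entire $60,000 passes to the siblings and their issue.
That amount ($60,000) is divided into 2 shares of $30,000: Esperanza takes $30,000; Elif's $30,000 share passes to Elif's issue.
Elif's share ($30,000) passes entirely to Matthias.

Matthias receives $30,000.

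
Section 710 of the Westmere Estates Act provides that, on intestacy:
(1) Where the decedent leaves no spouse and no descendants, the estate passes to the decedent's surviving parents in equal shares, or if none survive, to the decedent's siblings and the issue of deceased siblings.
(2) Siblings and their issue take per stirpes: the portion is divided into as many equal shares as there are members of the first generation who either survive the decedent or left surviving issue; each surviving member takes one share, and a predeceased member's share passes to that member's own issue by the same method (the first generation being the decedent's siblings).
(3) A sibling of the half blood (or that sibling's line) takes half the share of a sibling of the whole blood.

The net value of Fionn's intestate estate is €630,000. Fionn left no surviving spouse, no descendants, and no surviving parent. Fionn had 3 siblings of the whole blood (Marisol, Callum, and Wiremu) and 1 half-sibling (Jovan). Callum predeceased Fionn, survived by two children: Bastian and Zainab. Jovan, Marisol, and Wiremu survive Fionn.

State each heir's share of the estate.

The entire €630,000 passes to the siblings and their issue.
Counting each half-blood sibling's line as half a unit, there are 7/2 units in €630,000, so one unit is €180,000. Whole-blood lines (Marisol, Callum, and Wiremu) take €180,000 each; half-blood lines (Jovan) take €90,000 each.
Callum's share (€180,000) is divided into 2 shares of €90,000: Bastian and Zainab each take €90,000.

Jovan: €90,000; Marisol: €180,000; Bastian: €90,000; Zainab: €90,000; Wiremu: €180,000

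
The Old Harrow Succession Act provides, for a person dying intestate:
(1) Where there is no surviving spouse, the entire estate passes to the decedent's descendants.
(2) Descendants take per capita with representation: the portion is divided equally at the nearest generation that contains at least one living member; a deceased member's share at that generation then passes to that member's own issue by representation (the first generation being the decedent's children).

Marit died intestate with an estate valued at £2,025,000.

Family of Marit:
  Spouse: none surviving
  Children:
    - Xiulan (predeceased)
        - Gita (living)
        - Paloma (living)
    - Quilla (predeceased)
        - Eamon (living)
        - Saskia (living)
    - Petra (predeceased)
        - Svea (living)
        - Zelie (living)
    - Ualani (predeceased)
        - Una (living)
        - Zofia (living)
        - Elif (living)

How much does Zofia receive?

The entire £2,025,000 passes to the descendants.
No child survives, so the initial division is made at the grandchildren's generation.
That amount (£2,025,000) is divided into 9 shares of £225,000: Gita, Paloma, Eamon, Saskia, Svea, Zelie, Una, Zofia, and Elif each take £225,000.

Zofia receives £225,000.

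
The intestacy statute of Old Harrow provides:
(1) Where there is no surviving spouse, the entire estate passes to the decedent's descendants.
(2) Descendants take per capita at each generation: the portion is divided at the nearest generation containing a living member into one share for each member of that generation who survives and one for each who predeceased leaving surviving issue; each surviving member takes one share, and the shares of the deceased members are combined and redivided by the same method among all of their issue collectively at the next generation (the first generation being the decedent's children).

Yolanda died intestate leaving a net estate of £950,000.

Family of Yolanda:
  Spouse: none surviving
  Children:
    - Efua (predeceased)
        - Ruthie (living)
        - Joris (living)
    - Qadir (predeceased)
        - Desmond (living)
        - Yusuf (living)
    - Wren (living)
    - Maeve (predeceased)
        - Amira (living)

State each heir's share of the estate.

The entire £950,000 passes to the descendants.
That amount (£950,000) is divided at the children's generation into 4 shares of £237,500. Wren takes £237,500. The 3 shares of the deceased (Efua, Qadir, and Maeve) are combined into a pool of £712,500.
That pool (£712,500) is divided at the grandchildren's generation equally among Ruthie, Joris, Desmond, Yusuf, and Amira: £142,500 each.

Ruthie: £142,500; Joris: £142,500; Desmond: £142,500; Yusuf: £142,500; Wren: £237,500; Amira: £142,500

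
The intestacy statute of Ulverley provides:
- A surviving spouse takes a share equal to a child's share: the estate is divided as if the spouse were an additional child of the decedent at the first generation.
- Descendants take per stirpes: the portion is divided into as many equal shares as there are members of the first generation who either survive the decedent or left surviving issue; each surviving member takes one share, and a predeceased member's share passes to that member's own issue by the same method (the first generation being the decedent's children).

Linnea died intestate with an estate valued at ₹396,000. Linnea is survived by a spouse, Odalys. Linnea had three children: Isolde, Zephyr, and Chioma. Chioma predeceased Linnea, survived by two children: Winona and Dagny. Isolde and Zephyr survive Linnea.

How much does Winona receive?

Winona receives ₹49,500.

The spouse counts as an additional share at the children's level, so there are 4 primary shares of ₹99,000. Odalys takes one such share (₹99,000).
The children's combined portion (₹297,000) is divided into 3 shares of ₹99,000: Isolde and Zephyr each take ₹99,000; Chioma's ₹99,000 share passes to Chioma's issue.
Chioma's share (₹99,000) is divided into 2 shares of ₹49,500: Winona and Dagny each take ₹49,500.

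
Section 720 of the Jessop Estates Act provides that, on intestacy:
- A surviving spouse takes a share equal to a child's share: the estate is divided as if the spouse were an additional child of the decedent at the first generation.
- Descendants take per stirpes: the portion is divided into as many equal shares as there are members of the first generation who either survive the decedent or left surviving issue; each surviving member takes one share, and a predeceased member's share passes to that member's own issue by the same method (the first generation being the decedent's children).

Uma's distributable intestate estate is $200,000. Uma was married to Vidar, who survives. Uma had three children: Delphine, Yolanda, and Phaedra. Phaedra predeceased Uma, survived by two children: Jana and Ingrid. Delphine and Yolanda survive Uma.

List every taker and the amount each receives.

The spouse counts as an additional share at the children's level, so there are 4 primary shares of $50,000. Vidar takes one such share ($50,000).
The children's combined portion ($150,000) is divided into 3 shares of $50,000: Delphine and Yolanda each take $50,000; Phaedra's $50,000 share passes to Phaedra's issue.
Phaedra's share ($50,000) is divided into 2 shares of $25,000: Jana and Ingrid each take $25,000.

Vidar: $50,000; Delphine: $50,000; Yolanda: $50,000; Jana: $25,000; Ingrid: $25,000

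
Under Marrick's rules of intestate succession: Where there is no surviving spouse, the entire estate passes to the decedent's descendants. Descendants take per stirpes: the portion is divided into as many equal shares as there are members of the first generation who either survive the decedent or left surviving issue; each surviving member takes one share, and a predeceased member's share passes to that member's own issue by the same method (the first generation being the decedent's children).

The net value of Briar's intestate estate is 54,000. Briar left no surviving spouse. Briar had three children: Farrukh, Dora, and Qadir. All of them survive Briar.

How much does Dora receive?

Dora receives 18,000.

The entire 54,000 passes to the descendants.
That amount (54,000) is divided into 3 shares of 18,000: Farrukh, Dora, and Qadir each take 18,000.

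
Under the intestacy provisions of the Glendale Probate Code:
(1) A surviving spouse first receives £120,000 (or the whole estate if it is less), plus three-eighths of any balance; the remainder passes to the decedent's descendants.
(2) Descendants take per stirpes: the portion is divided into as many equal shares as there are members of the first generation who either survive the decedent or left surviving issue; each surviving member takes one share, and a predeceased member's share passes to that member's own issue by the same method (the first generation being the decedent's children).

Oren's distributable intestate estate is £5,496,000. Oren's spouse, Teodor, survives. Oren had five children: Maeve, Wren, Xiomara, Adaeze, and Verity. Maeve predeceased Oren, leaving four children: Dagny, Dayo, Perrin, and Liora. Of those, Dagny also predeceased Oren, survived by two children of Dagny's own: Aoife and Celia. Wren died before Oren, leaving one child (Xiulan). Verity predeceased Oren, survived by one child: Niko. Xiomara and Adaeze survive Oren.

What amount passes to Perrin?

Teodor first takes £120,000, leaving a balance of £5,376,000. Teodor then takes three-eighths of the balance (£2,016,000), for a total of £2,136,000. The remaining £3,360,000 passes to the descendants.
The descendants' portion (£3,360,000) is divided into 5 shares of £672,000: Xiomara and Adaeze each take £672,000; Maeve's £672,000 share passes to Maeve's issue; Wren's £672,000 share passes to Wren's issue; Verity's £672,000 share passes to Verity's issue.
Maeve's share (£672,000) is divided into 4 shares of £168,000: Dayo, Perrin, and Liora each take £168,000; Dagny's £168,000 share passes to Dagny's issue.
Dagny's share (£168,000) is divided into 2 shares of £84,000: Aoife and Celia each take £84,000.
Wren's share (£672,000) passes entirely to Xiulan.
Verity's share (£672,000) passes entirely to Niko.

Perrin receives £168,000.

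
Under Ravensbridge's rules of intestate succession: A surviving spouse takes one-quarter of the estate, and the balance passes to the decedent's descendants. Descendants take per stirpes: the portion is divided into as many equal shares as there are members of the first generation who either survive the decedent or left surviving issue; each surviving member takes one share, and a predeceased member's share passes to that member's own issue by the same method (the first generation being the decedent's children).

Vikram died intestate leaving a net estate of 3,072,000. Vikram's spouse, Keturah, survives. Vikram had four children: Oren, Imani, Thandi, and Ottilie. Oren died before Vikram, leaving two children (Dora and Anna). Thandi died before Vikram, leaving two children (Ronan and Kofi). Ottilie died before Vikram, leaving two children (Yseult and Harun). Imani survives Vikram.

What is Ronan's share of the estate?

Ronan receives 288,000.

Keturah takes one-quarter of 3,072,000 = 768,000. The remaining 2,304,000 passes to the descendants.
The descendants' portion (2,304,000) is divided into 4 shares of 576,000: Imani takes 576,000; Oren's 576,000 share passes to Oren's issue; Thandi's 576,000 share passes to Thandi's issue; Ottilie's 576,000 share passes to Ottilie's issue.
Oren's share (576,000) is divided into 2 shares of 288,000: Dora and Anna each take 288,000.
Thandi's share (576,000) is divided into 2 shares of 288,000: Ronan and Kofi each take 288,000.
Ottilie's share (576,000) is divided into 2 shares of 288,000: Yseult and Harun each take 288,000.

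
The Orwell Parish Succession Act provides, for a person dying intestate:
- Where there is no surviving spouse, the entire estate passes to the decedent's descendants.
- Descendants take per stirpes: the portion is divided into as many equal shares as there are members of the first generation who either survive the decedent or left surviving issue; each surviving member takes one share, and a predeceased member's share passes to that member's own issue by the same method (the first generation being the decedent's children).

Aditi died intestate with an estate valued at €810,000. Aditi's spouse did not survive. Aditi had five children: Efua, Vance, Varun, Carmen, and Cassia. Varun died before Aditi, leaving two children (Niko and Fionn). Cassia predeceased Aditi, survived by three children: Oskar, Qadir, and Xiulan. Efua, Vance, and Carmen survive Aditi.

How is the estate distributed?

Efua: €162,000; Vance: €162,000; Niko: €81,000; Fionn: €81,000; Carmen: €162,000; Oskar: €54,000; Qadir: €54,000; Xiulan: €54,000

The entire €810,000 passes to the descendants.
That amount (€810,000) is divided into 5 shares of €162,000: Efua, Vance, and Carmen each take €162,000; Varun's €162,000 share passes to Varun's issue; Cassia's €162,000 share passes to Cassia's issue.
Varun's share (€162,000) is divided into 2 shares of €81,000: Niko and Fionn each take €81,000.
Cassia's share (€162,000) is divided into 3 shares of €54,000: Oskar, Qadir, and Xiulan each take €54,000.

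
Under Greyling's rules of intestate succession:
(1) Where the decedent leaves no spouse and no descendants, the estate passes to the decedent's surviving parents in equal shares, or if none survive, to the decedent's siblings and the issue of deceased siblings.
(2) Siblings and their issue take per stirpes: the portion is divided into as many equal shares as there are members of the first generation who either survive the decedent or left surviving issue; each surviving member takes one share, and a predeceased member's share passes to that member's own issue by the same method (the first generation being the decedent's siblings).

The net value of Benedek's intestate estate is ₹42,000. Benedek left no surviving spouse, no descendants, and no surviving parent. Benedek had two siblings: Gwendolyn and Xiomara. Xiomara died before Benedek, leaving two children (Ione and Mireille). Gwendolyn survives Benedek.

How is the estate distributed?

The entire ₹42,000 passes to the siblings and their issue.
That amount (₹42,000) is divided into 2 shares of ₹21,000: Gwendolyn takes ₹21,000; Xiomara's ₹21,000 share passes to Xiomara's issue.
Xiomara's share (₹21,000) is divided into 2 shares of ₹10,500: Ione and Mireille each take ₹10,500.

Gwendolyn: ₹21,000; Ione: ₹10,500; Mireille: ₹10,500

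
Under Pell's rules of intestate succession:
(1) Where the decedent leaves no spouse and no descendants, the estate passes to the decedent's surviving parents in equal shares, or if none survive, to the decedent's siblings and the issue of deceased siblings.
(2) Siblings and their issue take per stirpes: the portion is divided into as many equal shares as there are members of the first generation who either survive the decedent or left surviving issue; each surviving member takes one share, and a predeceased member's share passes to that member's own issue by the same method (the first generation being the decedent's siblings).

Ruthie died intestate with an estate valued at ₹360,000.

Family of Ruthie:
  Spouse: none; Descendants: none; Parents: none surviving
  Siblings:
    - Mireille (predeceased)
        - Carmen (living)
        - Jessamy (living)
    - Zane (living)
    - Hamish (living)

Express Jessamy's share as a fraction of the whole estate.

Jessamy receives 1/6 of the estate.

The entire ₹360,000 passes to the siblings and their issue.
That amount (₹360,000) is divided into 3 shares of ₹120,000: Zane and Hamish each take ₹120,000; Mireille's ₹120,000 share passes to Mireille's issue.
Mireille's share (₹120,000) is divided into 2 shares of ₹60,000: Carmen and Jessamy each take ₹60,000.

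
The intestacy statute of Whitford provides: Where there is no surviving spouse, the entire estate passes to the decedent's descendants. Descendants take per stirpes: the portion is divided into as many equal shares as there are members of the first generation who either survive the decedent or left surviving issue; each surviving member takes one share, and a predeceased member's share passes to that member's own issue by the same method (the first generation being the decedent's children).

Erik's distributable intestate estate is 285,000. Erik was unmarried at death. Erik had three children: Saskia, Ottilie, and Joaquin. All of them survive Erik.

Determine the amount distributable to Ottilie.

Ottilie receives 95,000.

The entire 285,000 passes to the descendants.
That amount (285,000) is divided into 3 shares of 95,000: Saskia, Ottilie, and Joaquin each take 95,000.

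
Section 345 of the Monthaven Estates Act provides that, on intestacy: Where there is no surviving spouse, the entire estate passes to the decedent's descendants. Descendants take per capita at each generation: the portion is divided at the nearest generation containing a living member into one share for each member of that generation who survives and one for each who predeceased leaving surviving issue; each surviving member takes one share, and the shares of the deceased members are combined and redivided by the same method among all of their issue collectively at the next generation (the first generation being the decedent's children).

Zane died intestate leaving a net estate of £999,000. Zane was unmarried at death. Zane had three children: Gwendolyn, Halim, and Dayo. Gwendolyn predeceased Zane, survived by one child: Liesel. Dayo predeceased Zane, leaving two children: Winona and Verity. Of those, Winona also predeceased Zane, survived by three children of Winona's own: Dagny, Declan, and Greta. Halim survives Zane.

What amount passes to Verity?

Verity receives £222,000.

The entire £999,000 passes to the descendants.
That amount (£999,000) is divided at the children's generation into 3 shares of £333,000. Halim takes £333,000. The 2 shares of the deceased (Gwendolyn and Dayo) are combined into a pool of £666,000.
That pool (£666,000) is divided at the grandchildren's generation into 3 shares of £222,000. Liesel and Verity each take £222,000. The remaining share for the deceased Winona (£222,000) is carried to the next generation.
That pool (£222,000) is divided at the great-grandchildren's generation equally among Dagny, Declan, and Greta: £74,000 each.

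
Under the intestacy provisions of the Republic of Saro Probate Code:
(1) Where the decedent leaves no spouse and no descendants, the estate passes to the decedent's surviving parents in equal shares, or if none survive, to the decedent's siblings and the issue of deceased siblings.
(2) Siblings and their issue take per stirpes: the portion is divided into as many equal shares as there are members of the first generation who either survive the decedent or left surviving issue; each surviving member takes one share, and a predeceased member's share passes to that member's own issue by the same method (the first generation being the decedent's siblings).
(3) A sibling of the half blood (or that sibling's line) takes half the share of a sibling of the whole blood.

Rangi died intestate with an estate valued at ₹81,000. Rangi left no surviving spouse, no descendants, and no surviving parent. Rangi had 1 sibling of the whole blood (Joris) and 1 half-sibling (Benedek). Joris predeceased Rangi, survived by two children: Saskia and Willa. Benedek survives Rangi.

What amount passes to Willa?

Willa receives ₹27,000.

The entire ₹81,000 passes to the siblings and their issue.
Counting each half-blood sibling's line as half a unit, there are 3/2 units in ₹81,000, so one unit is ₹54,000. Whole-blood lines (Joris) take ₹54,000 each; half-blood lines (Benedek) take ₹27,000 each.
Joris's share (₹54,000) is divided into 2 shares of ₹27,000: Saskia and Willa each take ₹27,000.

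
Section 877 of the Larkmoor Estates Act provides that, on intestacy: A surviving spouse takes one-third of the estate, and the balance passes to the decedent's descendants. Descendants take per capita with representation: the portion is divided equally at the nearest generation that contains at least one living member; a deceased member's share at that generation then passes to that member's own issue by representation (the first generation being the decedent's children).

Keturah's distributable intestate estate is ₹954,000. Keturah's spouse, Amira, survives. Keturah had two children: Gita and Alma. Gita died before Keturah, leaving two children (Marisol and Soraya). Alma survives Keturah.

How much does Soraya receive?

Amira takes one-third of ₹954,000 = ₹318,000. The remaining ₹636,000 passes to the descendants.
The descendants' portion (₹636,000) is divided into 2 shares of ₹318,000: Alma takes ₹318,000; Gita's ₹318,000 share passes to Gita's issue.
Gita's share (₹318,000) is divided into 2 shares of ₹159,000: Marisol and Soraya each take ₹159,000.

Soraya receives ₹159,000.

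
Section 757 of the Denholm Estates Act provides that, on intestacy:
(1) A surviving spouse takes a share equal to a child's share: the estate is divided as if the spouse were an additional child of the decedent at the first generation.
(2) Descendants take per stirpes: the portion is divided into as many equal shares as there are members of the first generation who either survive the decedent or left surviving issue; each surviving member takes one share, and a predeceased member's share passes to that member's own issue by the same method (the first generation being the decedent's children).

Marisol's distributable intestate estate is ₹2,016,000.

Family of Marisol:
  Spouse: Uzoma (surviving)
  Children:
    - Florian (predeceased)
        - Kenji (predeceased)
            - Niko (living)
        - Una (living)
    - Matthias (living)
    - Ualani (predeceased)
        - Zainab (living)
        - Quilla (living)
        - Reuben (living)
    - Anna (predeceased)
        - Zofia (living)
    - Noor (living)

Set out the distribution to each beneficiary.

Uzoma: ₹336,000; Niko: ₹168,000; Una: ₹168,000; Matthias: ₹336,000; Zainab: ₹112,000; Quilla: ₹112,000; Reuben: ₹112,000; Zofia: ₹336,000; Noor: ₹336,000

The spouse counts as an additional share at the children's level, so there are 6 primary shares of ₹336,000. Uzoma takes one such share (₹336,000).
The children's combined portion (₹1,680,000) is divided into 5 shares of ₹336,000: Matthias and Noor each take ₹336,000; Florian's ₹336,000 share passes to Florian's issue; Ualani's ₹336,000 share passes to Ualani's issue; Anna's ₹336,000 share passes to Anna's issue.
Florian's share (₹336,000) is divided into 2 shares of ₹168,000: Una takes ₹168,000; Kenji's ₹168,000 share passes to Kenji's issue.
Kenji's share (₹168,000) passes entirely to Niko.
Ualani's share (₹336,000) is divided into 3 shares of ₹112,000: Zainab, Quilla, and Reuben each take ₹112,000.
Anna's share (₹336,000) passes entirely to Zofia.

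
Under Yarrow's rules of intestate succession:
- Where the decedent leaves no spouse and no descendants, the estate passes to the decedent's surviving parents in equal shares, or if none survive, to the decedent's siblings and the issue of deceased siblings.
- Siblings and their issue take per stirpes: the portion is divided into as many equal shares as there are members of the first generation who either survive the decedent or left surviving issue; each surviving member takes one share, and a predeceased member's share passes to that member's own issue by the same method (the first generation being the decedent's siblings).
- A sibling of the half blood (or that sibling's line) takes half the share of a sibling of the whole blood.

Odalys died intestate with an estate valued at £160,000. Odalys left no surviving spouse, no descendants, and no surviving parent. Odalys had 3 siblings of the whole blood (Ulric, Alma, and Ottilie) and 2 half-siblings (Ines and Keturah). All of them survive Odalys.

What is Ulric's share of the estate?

The entire £160,000 passes to the siblings and their issue.
Counting each half-blood sibling's line as half a unit, there are 4 units in £160,000, so one unit is £40,000. Whole-blood lines (Ulric, Alma, and Ottilie) take £40,000 each; half-blood lines (Ines and Keturah) take £20,000 each.

Ulric receives £40,000.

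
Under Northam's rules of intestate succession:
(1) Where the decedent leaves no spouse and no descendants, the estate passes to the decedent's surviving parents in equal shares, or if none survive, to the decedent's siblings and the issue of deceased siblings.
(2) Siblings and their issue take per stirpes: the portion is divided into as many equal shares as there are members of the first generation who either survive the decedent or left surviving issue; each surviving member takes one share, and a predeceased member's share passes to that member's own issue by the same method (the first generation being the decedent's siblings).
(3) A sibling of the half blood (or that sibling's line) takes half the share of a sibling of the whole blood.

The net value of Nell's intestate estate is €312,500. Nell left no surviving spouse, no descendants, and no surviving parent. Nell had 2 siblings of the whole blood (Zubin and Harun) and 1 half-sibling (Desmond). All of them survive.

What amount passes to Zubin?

The entire €312,500 passes to the siblings and their issue.
Counting each half-blood sibling's line as half a unit, there are 5/2 units in €312,500, so one unit is €125,000. Whole-blood lines (Zubin and Harun) take €125,000 each; half-blood lines (Desmond) take €62,500 each.

Zubin receives €125,000.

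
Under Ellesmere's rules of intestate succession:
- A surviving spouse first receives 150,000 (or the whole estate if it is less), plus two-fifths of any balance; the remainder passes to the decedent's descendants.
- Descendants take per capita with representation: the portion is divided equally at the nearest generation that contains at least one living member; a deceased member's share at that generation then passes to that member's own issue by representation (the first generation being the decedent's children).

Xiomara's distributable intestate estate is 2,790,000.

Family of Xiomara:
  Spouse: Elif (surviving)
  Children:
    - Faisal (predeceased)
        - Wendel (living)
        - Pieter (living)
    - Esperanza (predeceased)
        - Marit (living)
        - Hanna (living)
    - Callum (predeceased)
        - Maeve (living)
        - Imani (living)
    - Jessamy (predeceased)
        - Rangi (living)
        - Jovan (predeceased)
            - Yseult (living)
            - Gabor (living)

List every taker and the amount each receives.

Elif first takes 150,000, leaving a balance of 2,640,000. Elif then takes two-fifths of the balance (1,056,000), for a total of 1,206,000. The remaining 1,584,000 passes to the descendants.
No child survives, so the initial division is made at the grandchildren's generation.
The descendants' portion (1,584,000) is divided into 8 shares of 198,000: Wendel, Pieter, Marit, Hanna, Maeve, Imani, and Rangi each take 198,000; Jovan's 198,000 share passes to Jovan's issue.
Jovan's share (198,000) is divided into 2 shares of 99,000: Yseult and Gabor each take 99,000.

Elif: 1,206,000; Wendel: 198,000; Pieter: 198,000; Marit: 198,000; Hanna: 198,000; Maeve: 198,000; Imani: 198,000; Rangi: 198,000; Yseult: 99,000; Gabor: 99,000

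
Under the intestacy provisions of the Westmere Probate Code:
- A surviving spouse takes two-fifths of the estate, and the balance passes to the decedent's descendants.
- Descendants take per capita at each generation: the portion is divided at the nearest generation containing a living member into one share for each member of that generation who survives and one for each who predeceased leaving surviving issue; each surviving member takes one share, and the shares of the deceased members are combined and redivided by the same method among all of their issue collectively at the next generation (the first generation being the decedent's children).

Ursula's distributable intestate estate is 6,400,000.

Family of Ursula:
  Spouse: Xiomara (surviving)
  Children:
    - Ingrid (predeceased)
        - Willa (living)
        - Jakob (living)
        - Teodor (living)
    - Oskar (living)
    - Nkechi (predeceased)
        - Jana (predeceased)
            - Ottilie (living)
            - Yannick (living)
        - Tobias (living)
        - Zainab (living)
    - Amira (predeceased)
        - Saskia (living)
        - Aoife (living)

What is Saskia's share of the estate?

Xiomara takes two-fifths of 6,400,000 = 2,560,000. The remaining 3,840,000 passes to the descendants.
The descendants' portion (3,840,000) is divided at the children's generation into 4 shares of 960,000. Oskar takes 960,000. The 3 shares of the deceased (Ingrid, Nkechi, and Amira) are combined into a pool of 2,880,000.
That pool (2,880,000) is divided at the grandchildren's generation into 8 shares of 360,000. Willa, Jakob, Teodor, Tobias, Zainab, Saskia, and Aoife each take 360,000. The remaining share for the deceased Jana (360,000) is carried to the next generation.
That pool (360,000) is divided at the great-grandchildren's generation equally among Ottilie and Yannick: 180,000 each.

Saskia receives 360,000.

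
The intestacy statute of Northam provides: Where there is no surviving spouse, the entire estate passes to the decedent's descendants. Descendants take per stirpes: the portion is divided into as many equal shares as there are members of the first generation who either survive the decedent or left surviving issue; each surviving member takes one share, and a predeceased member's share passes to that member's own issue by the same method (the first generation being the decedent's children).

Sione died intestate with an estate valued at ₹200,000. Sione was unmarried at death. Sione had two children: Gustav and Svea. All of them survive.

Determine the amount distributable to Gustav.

The entire ₹200,000 passes to the descendants.
That amount (₹200,000) is divided into 2 shares of ₹100,000: Gustav and Svea each take ₹100,000.

Gustav receives ₹100,000.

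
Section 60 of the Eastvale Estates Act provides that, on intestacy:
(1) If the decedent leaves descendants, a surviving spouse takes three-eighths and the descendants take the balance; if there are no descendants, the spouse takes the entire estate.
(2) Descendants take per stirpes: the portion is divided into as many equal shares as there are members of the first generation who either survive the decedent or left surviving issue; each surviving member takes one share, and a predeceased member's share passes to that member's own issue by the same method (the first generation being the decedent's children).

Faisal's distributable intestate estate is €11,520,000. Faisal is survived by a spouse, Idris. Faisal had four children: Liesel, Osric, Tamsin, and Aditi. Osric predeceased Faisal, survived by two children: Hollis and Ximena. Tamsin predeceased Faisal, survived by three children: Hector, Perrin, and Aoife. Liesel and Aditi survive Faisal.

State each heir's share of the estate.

Idris: €4,320,000; Liesel: €1,800,000; Hollis: €900,000; Ximena: €900,000; Hector: €600,000; Perrin: €600,000; Aoife: €600,000; Aditi: €1,800,000

Idris takes three-eighths of €11,520,000 = €4,320,000. The remaining €7,200,000 passes to the descendants.
The descendants' portion (€7,200,000) is divided into 4 shares of €1,800,000: Liesel and Aditi each take €1,800,000; Osric's €1,800,000 share passes to Osric's issue; Tamsin's €1,800,000 share passes to Tamsin's issue.
Osric's share (€1,800,000) is divided into 2 shares of €900,000: Hollis and Ximena each take €900,000.
Tamsin's share (€1,800,000) is divided into 3 shares of €600,000: Hector, Perrin, and Aoife each take €600,000.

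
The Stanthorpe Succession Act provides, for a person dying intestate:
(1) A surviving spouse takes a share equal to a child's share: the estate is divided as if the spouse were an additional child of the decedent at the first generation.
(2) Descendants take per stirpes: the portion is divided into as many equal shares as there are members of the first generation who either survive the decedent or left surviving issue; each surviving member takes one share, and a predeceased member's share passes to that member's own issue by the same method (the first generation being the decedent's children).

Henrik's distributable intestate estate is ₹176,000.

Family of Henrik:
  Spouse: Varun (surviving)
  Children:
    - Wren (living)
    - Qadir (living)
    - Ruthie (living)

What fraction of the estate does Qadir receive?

Qadir receives 1/4 of the estate.

The spouse counts as an additional share at the children's level, so there are 4 primary shares of ₹44,000. Varun takes one such share (₹44,000).
The children's combined portion (₹132,000) is divided into 3 shares of ₹44,000: Wren, Qadir, and Ruthie each take ₹44,000.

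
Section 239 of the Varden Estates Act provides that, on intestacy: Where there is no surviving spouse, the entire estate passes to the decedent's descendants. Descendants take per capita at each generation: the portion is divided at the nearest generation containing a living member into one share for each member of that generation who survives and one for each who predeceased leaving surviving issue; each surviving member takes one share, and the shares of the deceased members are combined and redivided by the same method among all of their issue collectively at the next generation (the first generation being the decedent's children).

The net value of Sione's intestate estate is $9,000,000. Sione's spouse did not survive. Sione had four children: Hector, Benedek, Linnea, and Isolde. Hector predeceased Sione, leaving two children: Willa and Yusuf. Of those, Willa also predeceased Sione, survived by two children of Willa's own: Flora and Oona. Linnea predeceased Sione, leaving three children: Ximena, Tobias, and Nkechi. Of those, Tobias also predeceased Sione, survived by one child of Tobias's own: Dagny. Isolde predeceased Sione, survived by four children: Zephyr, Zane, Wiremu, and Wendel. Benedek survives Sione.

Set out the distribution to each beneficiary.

The entire $9,000,000 passes to the descendants.
That amount ($9,000,000) is divided at the children's generation into 4 shares of $2,250,000. Benedek takes $2,250,000. The 3 shares of the deceased (Hector, Linnea, and Isolde) are combined into a pool of $6,750,000.
That pool ($6,750,000) is divided at the grandchildren's generation into 9 shares of $750,000. Yusuf, Ximena, Nkechi, Zephyr, Zane, Wiremu, and Wendel each take $750,000. The 2 shares of the deceased (Willa and Tobias) are combined into a pool of $1,500,000.
That pool ($1,500,000) is divided at the great-grandchildren's generation equally among Flora, Oona, and Dagny: $500,000 each.

Flora: $500,000; Oona: $500,000; Yusuf: $750,000; Benedek: $2,250,000; Ximena: $750,000; Dagny: $500,000; Nkechi: $750,000; Zephyr: $750,000; Zane: $750,000; Wiremu: $750,000; Wendel: $750,000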